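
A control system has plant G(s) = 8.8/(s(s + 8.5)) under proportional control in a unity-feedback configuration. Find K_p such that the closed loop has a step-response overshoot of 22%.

K_p = 10.9

From %OS = 100·exp(−πζ/√(1−ζ²)) = 22%, ζ = −ln(0.22)/√(π²+ln²(0.22)) = 0.4342.
Characteristic equation s² + 8.5s + 8.8K_p = 0 gives ζ = 8.5/(2√(8.8K_p)).
Setting ζ = 0.4342: √(8.8K_p) = 8.5/(2·0.4342) = 9.789, so K_p = 95.82/8.8 = 10.9.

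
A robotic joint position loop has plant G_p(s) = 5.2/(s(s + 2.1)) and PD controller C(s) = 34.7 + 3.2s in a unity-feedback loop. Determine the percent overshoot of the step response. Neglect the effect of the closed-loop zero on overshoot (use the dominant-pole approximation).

Forward path: (34.7 + 3.2s)·5.2/(s(s+2.1)). The closed-loop characteristic equation is s² + (2.1 + 5.2·3.2)s + 5.2·34.7 = 0.
That is s² + 18.74s + 180.4 = 0, so ω_n = 13.43 rad/s and ζ = 18.74/(2·13.43) = 0.6975.
%OS = 100·exp(−πζ/√(1−ζ²)) = 4.7%.

4.7%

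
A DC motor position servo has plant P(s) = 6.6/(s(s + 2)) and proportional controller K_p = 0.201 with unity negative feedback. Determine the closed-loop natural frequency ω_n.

The closed-loop denominator is s(s+2) + 0.201·6.6 = s² + 2s + 1.327.
Matching s² + 2ζω_n s + ω_n²: ω_n = √1.327 = 1.152 rad/s and 2ζω_n = 2, so ζ = 2/(2·1.152) = 0.868.

ω_n = 1.15 rad/s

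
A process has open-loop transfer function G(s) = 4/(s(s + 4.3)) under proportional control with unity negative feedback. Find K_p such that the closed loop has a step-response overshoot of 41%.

K_p = 15.5

From %OS = 100·exp(−πζ/√(1−ζ²)) = 41%, ζ = −ln(0.41)/√(π²+ln²(0.41)) = 0.273.
Characteristic equation s² + 4.3s + 4K_p = 0 gives ζ = 4.3/(2√(4K_p)).
Setting ζ = 0.273: √(4K_p) = 4.3/(2·0.273) = 7.875, so K_p = 62.01/4 = 15.5.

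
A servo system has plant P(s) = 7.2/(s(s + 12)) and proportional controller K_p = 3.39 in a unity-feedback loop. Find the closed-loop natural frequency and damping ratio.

ω_n = 4.94 rad/s, ζ = 1.21

1 + K_p·P(s) = 0 gives s² + 12s + 24.41 = 0.
So ω_n² = 24.41 ⇒ ω_n = 4.94 rad/s, and ζ = 12/(2ω_n) = 1.21.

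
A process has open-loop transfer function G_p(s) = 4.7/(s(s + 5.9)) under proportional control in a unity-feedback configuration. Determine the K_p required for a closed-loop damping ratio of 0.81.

Closed-loop characteristic equation: s² + 5.9s + K_p·4.7 = 0.
So ω_n = √(4.7K_p) and 2ζω_n = 5.9, giving ζ = 5.9/(2√(4.7K_p)).
Setting ζ = 0.81: √(4.7K_p) = 5.9/(2·0.81) = 3.642, so K_p = 13.26/4.7 = 2.82.

K_p = 2.82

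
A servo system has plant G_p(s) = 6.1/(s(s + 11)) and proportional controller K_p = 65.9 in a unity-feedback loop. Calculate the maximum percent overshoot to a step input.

40.8%

Closed-loop characteristic equation: s² + 11s + 402 = 0, so ω_n = 20.05 rad/s and ζ = 11/(2·20.05) = 0.2743.
%OS = 100·exp(−πζ/√(1−ζ²)) = 100·exp(−π·0.2743/√0.9247) = 40.8%.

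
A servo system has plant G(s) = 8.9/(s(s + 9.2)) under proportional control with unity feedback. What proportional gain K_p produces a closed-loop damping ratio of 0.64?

Closed-loop characteristic equation: s² + 9.2s + K_p·8.9 = 0.
So ω_n = √(8.9K_p) and 2ζω_n = 9.2, giving ζ = 9.2/(2√(8.9K_p)).
Setting ζ = 0.64: √(8.9K_p) = 9.2/(2·0.64) = 7.187, so K_p = 51.66/8.9 = 5.8.

K_p = 5.8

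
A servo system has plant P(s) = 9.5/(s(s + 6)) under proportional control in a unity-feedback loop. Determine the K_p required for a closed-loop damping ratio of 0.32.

K_p = 9.25

Closed-loop characteristic equation: s² + 6s + K_p·9.5 = 0.
So ω_n = √(9.5K_p) and 2ζω_n = 6, giving ζ = 6/(2√(9.5K_p)).
Setting ζ = 0.32: √(9.5K_p) = 6/(2·0.32) = 9.375, so K_p = 87.89/9.5 = 9.25.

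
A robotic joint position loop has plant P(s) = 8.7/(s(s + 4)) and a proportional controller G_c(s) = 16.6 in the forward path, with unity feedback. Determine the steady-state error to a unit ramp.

0.0277

The loop has one pole at the origin (type 1). Velocity error constant K_v = lim_{s→0} s·G_c(s)P(s) = 16.6·8.7/4 = 36.1.
Steady-state error to a unit ramp: e_ss = 1/K_v = 0.0277.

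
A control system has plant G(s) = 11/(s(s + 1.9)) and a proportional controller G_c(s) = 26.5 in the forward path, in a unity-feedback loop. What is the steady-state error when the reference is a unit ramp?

0.00652

The loop has one pole at the origin (type 1). Velocity error constant K_v = lim_{s→0} s·G_c(s)G(s) = 26.5·11/1.9 = 153.4.
Steady-state error to a unit ramp: e_ss = 1/K_v = 0.00652.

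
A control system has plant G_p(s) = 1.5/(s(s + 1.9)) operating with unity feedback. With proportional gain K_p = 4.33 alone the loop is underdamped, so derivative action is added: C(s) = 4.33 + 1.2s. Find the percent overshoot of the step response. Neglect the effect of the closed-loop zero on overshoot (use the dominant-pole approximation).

Forward path: (4.33 + 1.2s)·1.5/(s(s+1.9)). The closed-loop characteristic equation is s² + (1.9 + 1.5·1.2)s + 1.5·4.33 = 0.
That is s² + 3.7s + 6.495 = 0, so ω_n = 2.549 rad/s and ζ = 3.7/(2·2.549) = 0.7259.
%OS = 100·exp(−πζ/√(1−ζ²)) = 3.63%.

3.63%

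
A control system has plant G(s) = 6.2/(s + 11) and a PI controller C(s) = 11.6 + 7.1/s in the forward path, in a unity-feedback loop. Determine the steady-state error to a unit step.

The open loop C(s)G(s) has a pole at the origin (type 1), so the static position error constant is infinite and e_ss = 1/(1+∞) = 0.

0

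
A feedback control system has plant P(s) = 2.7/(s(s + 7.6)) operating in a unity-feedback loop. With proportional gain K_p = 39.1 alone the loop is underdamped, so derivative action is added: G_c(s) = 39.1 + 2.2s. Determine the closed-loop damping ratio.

ζ = 0.659

Forward path: (39.1 + 2.2s)·2.7/(s(s+7.6)). The closed-loop characteristic equation is s² + (7.6 + 2.7·2.2)s + 2.7·39.1 = 0.
That is s² + 13.54s + 105.6 = 0, so ω_n = 10.27 rad/s and ζ = 13.54/(2·10.27) = 0.6589.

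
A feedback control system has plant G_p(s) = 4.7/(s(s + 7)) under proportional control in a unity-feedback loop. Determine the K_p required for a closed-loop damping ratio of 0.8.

K_p = 4.07

Closed-loop characteristic equation: s² + 7s + K_p·4.7 = 0.
So ω_n = √(4.7K_p) and 2ζω_n = 7, giving ζ = 7/(2√(4.7K_p)).
Setting ζ = 0.8: √(4.7K_p) = 7/(2·0.8) = 4.375, so K_p = 19.14/4.7 = 4.07.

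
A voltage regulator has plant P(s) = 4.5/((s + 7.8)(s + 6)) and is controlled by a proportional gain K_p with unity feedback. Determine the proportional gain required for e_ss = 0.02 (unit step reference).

K_p = 510

Steady-state error for a unit step on this type-0 loop is 1/(1 + K_p·P(0)).
P(0) = 0.09615. Require 1/(1 + K_p·0.09615) = 0.02, so 1 + 0.09615·K_p = 50.
K_p = (50 − 1)/0.09615 = 510.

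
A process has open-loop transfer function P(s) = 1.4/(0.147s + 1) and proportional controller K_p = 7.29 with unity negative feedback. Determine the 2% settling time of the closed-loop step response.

T_s ≈ 0.0525 s

Closed loop: T(s) = K_p·P/(1+K_p·P) = 10.21/(0.147s + 1 + 10.21), with pole at s = −(1 + 10.21)/0.147 = −76.23.
τ = 1/76.23 = 0.01312 s, so 2% settling time ≈ 4τ = 0.0525 s.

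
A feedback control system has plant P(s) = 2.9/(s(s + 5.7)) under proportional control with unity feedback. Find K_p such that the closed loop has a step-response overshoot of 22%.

From %OS = 100·exp(−πζ/√(1−ζ²)) = 22%, ζ = −ln(0.22)/√(π²+ln²(0.22)) = 0.4342.
Characteristic equation s² + 5.7s + 2.9K_p = 0 gives ζ = 5.7/(2√(2.9K_p)).
Setting ζ = 0.4342: √(2.9K_p) = 5.7/(2·0.4342) = 6.564, so K_p = 43.09/2.9 = 14.9.

K_p = 14.9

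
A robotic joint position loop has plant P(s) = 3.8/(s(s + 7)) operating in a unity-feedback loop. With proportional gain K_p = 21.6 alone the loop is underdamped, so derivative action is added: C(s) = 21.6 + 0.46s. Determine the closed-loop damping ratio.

Forward path: (21.6 + 0.46s)·3.8/(s(s+7)). The closed-loop characteristic equation is s² + (7 + 3.8·0.46)s + 3.8·21.6 = 0.
That is s² + 8.748s + 82.08 = 0, so ω_n = 9.06 rad/s and ζ = 8.748/(2·9.06) = 0.4828.

ζ = 0.483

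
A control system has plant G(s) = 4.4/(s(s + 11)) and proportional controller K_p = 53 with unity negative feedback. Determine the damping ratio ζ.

The closed-loop denominator is s(s+11) + 53·4.4 = s² + 11s + 233.2.
So ω_n² = 233.2 ⇒ ω_n = 15.27 rad/s, and ζ = 11/(2ω_n) = 0.36.

ζ = 0.36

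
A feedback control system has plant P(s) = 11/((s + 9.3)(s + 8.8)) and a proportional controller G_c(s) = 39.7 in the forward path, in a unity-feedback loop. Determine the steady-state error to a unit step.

0.158

The loop is type 0. Static position error constant K_pos = G_c(0)·P(0) = 39.7·0.1344 = 5.336.
Steady-state error to a unit step: e_ss = 1/(1+K_pos) = 1/6.336 = 0.158.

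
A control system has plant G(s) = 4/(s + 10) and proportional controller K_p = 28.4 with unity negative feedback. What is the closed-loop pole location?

Closed-loop transfer function: T(s) = K_p·G(s)/(1 + K_p·G(s)) = 113.6/(s + 10 + 113.6) = 113.6/(s + 123.6).
The closed-loop pole is at s = −123.6.

s = -123.6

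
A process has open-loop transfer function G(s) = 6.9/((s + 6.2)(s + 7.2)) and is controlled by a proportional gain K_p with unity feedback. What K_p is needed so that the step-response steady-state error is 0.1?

The loop is type 0, so e_ss(step) = 1/(1 + K_pos) with K_pos = K_p·G(0).
G(0) = 0.1546. Require 1/(1 + K_p·0.1546) = 0.1, so 1 + 0.1546·K_p = 10.
K_p = (10 − 1)/0.1546 = 58.2.

K_p = 58.2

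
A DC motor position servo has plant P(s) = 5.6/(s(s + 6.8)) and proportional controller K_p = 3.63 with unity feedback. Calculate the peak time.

Closed-loop characteristic equation: s² + 6.8s + 20.33 = 0, so ω_n = 4.509 rad/s and ζ = 6.8/(2·4.509) = 0.7541.
Damped frequency ω_d = ω_n√(1−ζ²) = 2.961 rad/s, so peak time T_p = π/ω_d = 1.06 s.

T_p = 1.06 s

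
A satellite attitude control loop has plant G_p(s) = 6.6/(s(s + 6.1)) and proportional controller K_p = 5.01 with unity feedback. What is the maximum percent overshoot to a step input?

From 1 + K_pG_p(s) = 0: s² + 6.1s + 33.07 = 0 ⇒ ω_n = 5.75, ζ = 0.5304.
%OS = 100·exp(−πζ/√(1−ζ²)) = 100·exp(−π·0.5304/√0.7187) = 14%.

14%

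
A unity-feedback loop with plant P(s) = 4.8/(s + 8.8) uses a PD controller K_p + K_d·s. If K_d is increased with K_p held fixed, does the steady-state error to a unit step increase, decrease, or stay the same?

At s = 0 the derivative term contributes nothing: C(0) = K_p regardless of K_d, so K_pos = K_p·P(0) and e_ss are unchanged.

unchanged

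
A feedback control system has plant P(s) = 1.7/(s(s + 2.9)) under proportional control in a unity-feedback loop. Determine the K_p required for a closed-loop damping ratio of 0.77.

Closed-loop characteristic equation: s² + 2.9s + K_p·1.7 = 0.
So ω_n = √(1.7K_p) and 2ζω_n = 2.9, giving ζ = 2.9/(2√(1.7K_p)).
Setting ζ = 0.77: √(1.7K_p) = 2.9/(2·0.77) = 1.883, so K_p = 3.546/1.7 = 2.09.

K_p = 2.09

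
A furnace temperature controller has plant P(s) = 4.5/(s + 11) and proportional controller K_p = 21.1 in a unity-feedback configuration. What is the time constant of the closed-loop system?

τ = 0.00944 s

Closed-loop transfer function: T(s) = K_p·P(s)/(1 + K_p·P(s)) = 94.95/(s + 11 + 94.95) = 94.95/(s + 106).
Time constant τ = 1/106 = 0.00944 s.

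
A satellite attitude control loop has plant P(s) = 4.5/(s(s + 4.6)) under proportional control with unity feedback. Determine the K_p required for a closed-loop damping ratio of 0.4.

K_p = 7.35

Closed-loop characteristic equation: s² + 4.6s + K_p·4.5 = 0.
So ω_n = √(4.5K_p) and 2ζω_n = 4.6, giving ζ = 4.6/(2√(4.5K_p)).
Setting ζ = 0.4: √(4.5K_p) = 4.6/(2·0.4) = 5.75, so K_p = 33.06/4.5 = 7.35.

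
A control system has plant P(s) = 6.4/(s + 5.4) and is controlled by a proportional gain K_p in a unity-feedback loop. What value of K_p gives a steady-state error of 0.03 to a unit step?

K_p = 27.3

For a type-0 loop with proportional control, e_ss = 1/(1 + K_p·P(0)).
P(0) = 1.185. Require 1/(1 + K_p·1.185) = 0.03, so 1 + 1.185·K_p = 33.33.
K_p = (33.33 − 1)/1.185 = 27.3.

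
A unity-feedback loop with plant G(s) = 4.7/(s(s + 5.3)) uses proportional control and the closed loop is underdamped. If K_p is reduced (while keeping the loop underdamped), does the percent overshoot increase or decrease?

ζ = 5.3/(2√(4.7K_p)) rises as K_p falls; higher damping means less overshoot.

decrease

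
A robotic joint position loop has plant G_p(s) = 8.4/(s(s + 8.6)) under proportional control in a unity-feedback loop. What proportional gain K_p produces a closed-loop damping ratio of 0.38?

K_p = 15.2

Closed-loop characteristic equation: s² + 8.6s + K_p·8.4 = 0.
So ω_n = √(8.4K_p) and 2ζω_n = 8.6, giving ζ = 8.6/(2√(8.4K_p)).
Setting ζ = 0.38: √(8.4K_p) = 8.6/(2·0.38) = 11.32, so K_p = 128/8.4 = 15.2.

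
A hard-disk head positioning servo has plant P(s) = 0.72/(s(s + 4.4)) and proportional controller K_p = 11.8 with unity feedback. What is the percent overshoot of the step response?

The closed-loop denominator s² + 4.4s + 8.496 gives ω_n = √8.496 = 2.915 and ζ = 4.4/(2ω_n) = 0.7548.
%OS = 100·exp(−πζ/√(1−ζ²)) = 100·exp(−π·0.7548/√0.4303) = 2.69%.

2.69%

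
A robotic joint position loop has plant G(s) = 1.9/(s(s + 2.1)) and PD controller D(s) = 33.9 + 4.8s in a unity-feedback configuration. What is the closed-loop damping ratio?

Forward path: (33.9 + 4.8s)·1.9/(s(s+2.1)). The closed-loop characteristic equation is s² + (2.1 + 1.9·4.8)s + 1.9·33.9 = 0.
That is s² + 11.22s + 64.41 = 0, so ω_n = 8.026 rad/s and ζ = 11.22/(2·8.026) = 0.699.

ζ = 0.699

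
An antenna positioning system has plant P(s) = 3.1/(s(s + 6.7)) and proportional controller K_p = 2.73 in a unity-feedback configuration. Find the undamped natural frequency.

ω_n = 2.91 rad/s

With unity feedback the closed-loop characteristic equation is s² + 6.7s + 2.73·3.1 = s² + 6.7s + 8.463 = 0.
Matching s² + 2ζω_n s + ω_n²: ω_n = √8.463 = 2.909 rad/s and 2ζω_n = 6.7, so ζ = 6.7/(2·2.909) = 1.15.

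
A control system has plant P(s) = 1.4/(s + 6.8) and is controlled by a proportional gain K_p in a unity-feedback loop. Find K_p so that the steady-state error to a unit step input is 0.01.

The loop is type 0, so e_ss(step) = 1/(1 + K_pos) with K_pos = K_p·P(0).
P(0) = 0.2059. Require 1/(1 + K_p·0.2059) = 0.01, so 1 + 0.2059·K_p = 100.
K_p = (100 − 1)/0.2059 = 481.

K_p = 481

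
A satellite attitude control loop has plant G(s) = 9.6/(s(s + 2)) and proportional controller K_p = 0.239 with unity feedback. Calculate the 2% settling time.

From 1 + K_pG(s) = 0: s² + 2s + 2.294 = 0 ⇒ ω_n = 1.515, ζ = 0.6602.
2% settling time T_s ≈ 4/(ζω_n) = 4/1 = 4 s.

T_s ≈ 4 s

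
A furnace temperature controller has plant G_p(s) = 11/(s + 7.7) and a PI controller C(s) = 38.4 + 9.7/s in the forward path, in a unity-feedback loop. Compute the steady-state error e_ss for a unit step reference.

0

The open loop C(s)G_p(s) has a pole at the origin (type 1), so the static position error constant is infinite and e_ss = 1/(1+∞) = 0.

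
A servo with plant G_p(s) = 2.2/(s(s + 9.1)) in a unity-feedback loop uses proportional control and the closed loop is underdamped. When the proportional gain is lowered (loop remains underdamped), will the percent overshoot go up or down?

decrease

ζ = 9.1/(2√(2.2K_p)) rises as K_p falls; higher damping means less overshoot.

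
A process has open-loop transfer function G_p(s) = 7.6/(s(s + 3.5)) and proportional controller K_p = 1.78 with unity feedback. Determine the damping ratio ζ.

With unity feedback the closed-loop characteristic equation is s² + 3.5s + 1.78·7.6 = s² + 3.5s + 13.53 = 0.
So ω_n² = 13.53 ⇒ ω_n = 3.678 rad/s, and ζ = 3.5/(2ω_n) = 0.476.

ζ = 0.476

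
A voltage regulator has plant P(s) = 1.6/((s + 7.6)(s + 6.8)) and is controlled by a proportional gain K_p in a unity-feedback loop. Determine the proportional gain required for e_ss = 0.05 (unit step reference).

Steady-state error for a unit step on this type-0 loop is 1/(1 + K_p·P(0)).
P(0) = 0.03096. Require 1/(1 + K_p·0.03096) = 0.05, so 1 + 0.03096·K_p = 20.
K_p = (20 − 1)/0.03096 = 614.

K_p = 614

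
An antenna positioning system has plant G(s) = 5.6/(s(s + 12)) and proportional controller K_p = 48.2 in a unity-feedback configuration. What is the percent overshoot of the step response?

Closed-loop characteristic equation: s² + 12s + 269.9 = 0, so ω_n = 16.43 rad/s and ζ = 12/(2·16.43) = 0.3652.
%OS = 100·exp(−πζ/√(1−ζ²)) = 100·exp(−π·0.3652/√0.8666) = 29.2%.

29.2%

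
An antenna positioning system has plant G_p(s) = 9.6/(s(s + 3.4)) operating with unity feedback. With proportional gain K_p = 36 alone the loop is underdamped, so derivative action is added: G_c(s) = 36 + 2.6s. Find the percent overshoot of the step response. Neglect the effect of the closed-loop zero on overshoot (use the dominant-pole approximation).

2.46%

Forward path: (36 + 2.6s)·9.6/(s(s+3.4)). The closed-loop characteristic equation is s² + (3.4 + 9.6·2.6)s + 9.6·36 = 0.
That is s² + 28.36s + 345.6 = 0, so ω_n = 18.59 rad/s and ζ = 28.36/(2·18.59) = 0.7628.
%OS = 100·exp(−πζ/√(1−ζ²)) = 2.46%.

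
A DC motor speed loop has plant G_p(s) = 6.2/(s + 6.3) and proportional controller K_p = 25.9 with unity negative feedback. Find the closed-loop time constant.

τ = 0.00599 s

Closed-loop transfer function: T(s) = K_p·G_p(s)/(1 + K_p·G_p(s)) = 160.6/(s + 6.3 + 160.6) = 160.6/(s + 166.9).
Time constant τ = 1/166.9 = 0.00599 s.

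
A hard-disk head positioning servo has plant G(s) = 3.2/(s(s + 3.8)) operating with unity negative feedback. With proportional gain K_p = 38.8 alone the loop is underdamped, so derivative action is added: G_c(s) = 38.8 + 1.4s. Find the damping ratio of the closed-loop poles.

Forward path: (38.8 + 1.4s)·3.2/(s(s+3.8)). The closed-loop characteristic equation is s² + (3.8 + 3.2·1.4)s + 3.2·38.8 = 0.
That is s² + 8.28s + 124.2 = 0, so ω_n = 11.14 rad/s and ζ = 8.28/(2·11.14) = 0.3715.

ζ = 0.372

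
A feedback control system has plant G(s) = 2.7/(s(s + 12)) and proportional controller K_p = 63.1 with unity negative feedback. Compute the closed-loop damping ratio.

ζ = 0.46

With unity feedback the closed-loop characteristic equation is s² + 12s + 63.1·2.7 = s² + 12s + 170.4 = 0.
Matching s² + 2ζω_n s + ω_n²: ω_n = √170.4 = 13.05 rad/s and 2ζω_n = 12, so ζ = 12/(2·13.05) = 0.46.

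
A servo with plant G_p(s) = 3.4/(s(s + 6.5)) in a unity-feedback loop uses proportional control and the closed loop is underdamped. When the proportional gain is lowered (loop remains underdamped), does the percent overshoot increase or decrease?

ζ = 6.5/(2√(3.4K_p)) rises as K_p falls; higher damping means less overshoot.

decrease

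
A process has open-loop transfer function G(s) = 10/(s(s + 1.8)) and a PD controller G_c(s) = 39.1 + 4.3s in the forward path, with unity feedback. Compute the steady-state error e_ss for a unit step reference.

0

The open loop G_c(s)G(s) has a pole at the origin (type 1), so the static position error constant is infinite and e_ss = 1/(1+∞) = 0.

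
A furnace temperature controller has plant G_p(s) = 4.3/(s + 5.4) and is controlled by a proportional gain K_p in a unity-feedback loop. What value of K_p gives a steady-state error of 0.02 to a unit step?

K_p = 61.5

The loop is type 0, so e_ss(step) = 1/(1 + K_pos) with K_pos = K_p·G_p(0).
G_p(0) = 0.7963. Require 1/(1 + K_p·0.7963) = 0.02, so 1 + 0.7963·K_p = 50.
K_p = (50 − 1)/0.7963 = 61.5.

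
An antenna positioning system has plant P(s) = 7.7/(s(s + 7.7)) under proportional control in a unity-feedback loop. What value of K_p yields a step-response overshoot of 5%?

K_p = 4.04

From %OS = 100·exp(−πζ/√(1−ζ²)) = 5%, ζ = −ln(0.05)/√(π²+ln²(0.05)) = 0.6901.
Characteristic equation s² + 7.7s + 7.7K_p = 0 gives ζ = 7.7/(2√(7.7K_p)).
Setting ζ = 0.6901: √(7.7K_p) = 7.7/(2·0.6901) = 5.579, so K_p = 31.12/7.7 = 4.04.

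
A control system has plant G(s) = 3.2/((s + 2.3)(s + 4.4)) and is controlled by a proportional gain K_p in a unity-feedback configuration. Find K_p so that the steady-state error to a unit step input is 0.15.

K_p = 17.9

The loop is type 0, so e_ss(step) = 1/(1 + K_pos) with K_pos = K_p·G(0).
G(0) = 0.3162. Require 1/(1 + K_p·0.3162) = 0.15, so 1 + 0.3162·K_p = 6.667.
K_p = (6.667 − 1)/0.3162 = 17.9.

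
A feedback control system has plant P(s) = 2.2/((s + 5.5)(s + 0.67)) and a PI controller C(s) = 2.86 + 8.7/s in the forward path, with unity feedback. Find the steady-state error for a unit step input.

The open loop C(s)P(s) has a pole at the origin (type 1), so the static position error constant is infinite and e_ss = 1/(1+∞) = 0.

0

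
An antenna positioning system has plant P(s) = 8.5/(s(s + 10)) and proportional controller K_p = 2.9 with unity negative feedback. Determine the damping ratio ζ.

The closed-loop denominator is s(s+10) + 2.9·8.5 = s² + 10s + 24.65.
So ω_n² = 24.65 ⇒ ω_n = 4.965 rad/s, and ζ = 10/(2ω_n) = 1.01.

ζ = 1.01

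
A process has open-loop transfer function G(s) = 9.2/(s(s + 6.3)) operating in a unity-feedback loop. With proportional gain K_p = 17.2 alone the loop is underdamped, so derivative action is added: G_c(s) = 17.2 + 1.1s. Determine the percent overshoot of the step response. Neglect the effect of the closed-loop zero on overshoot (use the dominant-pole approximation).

6.68%

Forward path: (17.2 + 1.1s)·9.2/(s(s+6.3)). The closed-loop characteristic equation is s² + (6.3 + 9.2·1.1)s + 9.2·17.2 = 0.
That is s² + 16.42s + 158.2 = 0, so ω_n = 12.58 rad/s and ζ = 16.42/(2·12.58) = 0.6527.
%OS = 100·exp(−πζ/√(1−ζ²)) = 6.68%.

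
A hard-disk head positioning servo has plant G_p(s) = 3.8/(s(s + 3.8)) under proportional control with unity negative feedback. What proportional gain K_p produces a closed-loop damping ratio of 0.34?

Closed-loop characteristic equation: s² + 3.8s + K_p·3.8 = 0.
So ω_n = √(3.8K_p) and 2ζω_n = 3.8, giving ζ = 3.8/(2√(3.8K_p)).
Setting ζ = 0.34: √(3.8K_p) = 3.8/(2·0.34) = 5.588, so K_p = 31.23/3.8 = 8.22.

K_p = 8.22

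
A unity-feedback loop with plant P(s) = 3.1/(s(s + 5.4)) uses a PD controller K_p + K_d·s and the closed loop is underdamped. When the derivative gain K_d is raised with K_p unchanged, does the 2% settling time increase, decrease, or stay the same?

Characteristic equation s² + (5.4 + 3.1K_d)s + 3.1K_p = 0: raising K_d increases ζω_n = (5.4+3.1K_d)/2 while the loop stays underdamped, so T_s ≈ 4/(ζω_n) decreases.

decrease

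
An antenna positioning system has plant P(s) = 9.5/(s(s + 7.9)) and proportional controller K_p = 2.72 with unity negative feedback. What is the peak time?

The closed-loop denominator s² + 7.9s + 25.84 gives ω_n = √25.84 = 5.083 and ζ = 7.9/(2ω_n) = 0.7771.
Damped frequency ω_d = ω_n√(1−ζ²) = 3.2 rad/s, so peak time T_p = π/ω_d = 0.982 s.

T_p = 0.982 s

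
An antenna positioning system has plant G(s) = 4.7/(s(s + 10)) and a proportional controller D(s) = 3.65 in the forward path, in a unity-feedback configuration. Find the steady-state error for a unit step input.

0

The open loop D(s)G(s) has a pole at the origin (type 1), so the static position error constant is infinite and e_ss = 1/(1+∞) = 0.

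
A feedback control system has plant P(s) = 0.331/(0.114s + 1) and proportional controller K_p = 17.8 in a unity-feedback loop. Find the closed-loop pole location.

s = -60.45

Closed loop: T(s) = K_p·P/(1+K_p·P) = 5.892/(0.114s + 1 + 5.892), with pole at s = −(1 + 5.892)/0.114 = −60.45.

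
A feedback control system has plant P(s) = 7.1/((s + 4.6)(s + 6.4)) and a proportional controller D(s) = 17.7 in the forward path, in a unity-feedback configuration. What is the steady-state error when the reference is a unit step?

0.19

The loop is type 0. Static position error constant K_pos = D(0)·P(0) = 17.7·0.2412 = 4.269.
Steady-state error to a unit step: e_ss = 1/(1+K_pos) = 1/5.269 = 0.19.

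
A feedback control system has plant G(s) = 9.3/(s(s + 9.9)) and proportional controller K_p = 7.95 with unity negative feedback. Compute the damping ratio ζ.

With unity feedback the closed-loop characteristic equation is s² + 9.9s + 7.95·9.3 = s² + 9.9s + 73.94 = 0.
Matching s² + 2ζω_n s + ω_n²: ω_n = √73.94 = 8.599 rad/s and 2ζω_n = 9.9, so ζ = 9.9/(2·8.599) = 0.576.

ζ = 0.576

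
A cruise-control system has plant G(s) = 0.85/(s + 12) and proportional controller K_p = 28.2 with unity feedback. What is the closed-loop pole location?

Closed-loop transfer function: T(s) = K_p·G(s)/(1 + K_p·G(s)) = 23.97/(s + 12 + 23.97) = 23.97/(s + 35.97).
The closed-loop pole is at s = −35.97.

s = -35.97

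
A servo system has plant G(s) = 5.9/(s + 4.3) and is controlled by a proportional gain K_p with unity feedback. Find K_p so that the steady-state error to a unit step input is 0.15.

Steady-state error for a unit step on this type-0 loop is 1/(1 + K_p·G(0)).
G(0) = 1.372. Require 1/(1 + K_p·1.372) = 0.15, so 1 + 1.372·K_p = 6.667.
K_p = (6.667 − 1)/1.372 = 4.13.

K_p = 4.13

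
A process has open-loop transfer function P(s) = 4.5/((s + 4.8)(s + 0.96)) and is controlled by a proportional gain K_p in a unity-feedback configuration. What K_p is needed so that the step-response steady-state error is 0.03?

Steady-state error for a unit step on this type-0 loop is 1/(1 + K_p·P(0)).
P(0) = 0.9766. Require 1/(1 + K_p·0.9766) = 0.03, so 1 + 0.9766·K_p = 33.33.
K_p = (33.33 − 1)/0.9766 = 33.1.

K_p = 33.1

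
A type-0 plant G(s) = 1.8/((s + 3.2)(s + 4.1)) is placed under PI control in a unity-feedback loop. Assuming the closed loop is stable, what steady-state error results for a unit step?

The PI controller's integrator makes the forward path type 1, so e_ss to a step is zero.

0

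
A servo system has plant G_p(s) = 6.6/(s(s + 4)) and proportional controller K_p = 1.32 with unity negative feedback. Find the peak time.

T_p = 1.45 s

From 1 + K_pG_p(s) = 0: s² + 4s + 8.712 = 0 ⇒ ω_n = 2.952, ζ = 0.6776.
Damped frequency ω_d = ω_n√(1−ζ²) = 2.171 rad/s, so peak time T_p = π/ω_d = 1.45 s.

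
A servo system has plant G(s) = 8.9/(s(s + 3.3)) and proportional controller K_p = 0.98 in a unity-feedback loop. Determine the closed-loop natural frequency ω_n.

ω_n = 2.95 rad/s

With unity feedback the closed-loop characteristic equation is s² + 3.3s + 0.98·8.9 = s² + 3.3s + 8.722 = 0.
Matching s² + 2ζω_n s + ω_n²: ω_n = √8.722 = 2.953 rad/s and 2ζω_n = 3.3, so ζ = 3.3/(2·2.953) = 0.559.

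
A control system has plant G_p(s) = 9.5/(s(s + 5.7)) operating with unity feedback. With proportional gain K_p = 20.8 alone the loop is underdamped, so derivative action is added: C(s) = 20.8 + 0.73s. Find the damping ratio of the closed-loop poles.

ζ = 0.449

Forward path: (20.8 + 0.73s)·9.5/(s(s+5.7)). The closed-loop characteristic equation is s² + (5.7 + 9.5·0.73)s + 9.5·20.8 = 0.
That is s² + 12.63s + 197.6 = 0, so ω_n = 14.06 rad/s and ζ = 12.63/(2·14.06) = 0.4494.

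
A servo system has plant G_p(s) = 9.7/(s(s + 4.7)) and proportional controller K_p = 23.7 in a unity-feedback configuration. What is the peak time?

T_p = 0.21 s

Closed-loop characteristic equation: s² + 4.7s + 229.9 = 0, so ω_n = 15.16 rad/s and ζ = 4.7/(2·15.16) = 0.155.
Damped frequency ω_d = ω_n√(1−ζ²) = 14.98 rad/s, so peak time T_p = π/ω_d = 0.21 s.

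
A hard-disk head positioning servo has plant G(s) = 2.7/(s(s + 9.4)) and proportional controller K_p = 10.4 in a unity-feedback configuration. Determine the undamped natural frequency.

ω_n = 5.3 rad/s

The closed-loop denominator is s(s+9.4) + 10.4·2.7 = s² + 9.4s + 28.08.
Matching s² + 2ζω_n s + ω_n²: ω_n = √28.08 = 5.299 rad/s and 2ζω_n = 9.4, so ζ = 9.4/(2·5.299) = 0.887.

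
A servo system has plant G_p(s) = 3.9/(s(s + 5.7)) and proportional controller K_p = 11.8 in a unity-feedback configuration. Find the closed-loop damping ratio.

The closed-loop denominator is s(s+5.7) + 11.8·3.9 = s² + 5.7s + 46.02.
Matching s² + 2ζω_n s + ω_n²: ω_n = √46.02 = 6.784 rad/s and 2ζω_n = 5.7, so ζ = 5.7/(2·6.784) = 0.42.

ζ = 0.42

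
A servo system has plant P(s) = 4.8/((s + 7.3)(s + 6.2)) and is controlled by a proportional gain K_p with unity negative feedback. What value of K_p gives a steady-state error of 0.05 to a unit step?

Steady-state error for a unit step on this type-0 loop is 1/(1 + K_p·P(0)).
P(0) = 0.1061. Require 1/(1 + K_p·0.1061) = 0.05, so 1 + 0.1061·K_p = 20.
K_p = (20 − 1)/0.1061 = 179.

K_p = 179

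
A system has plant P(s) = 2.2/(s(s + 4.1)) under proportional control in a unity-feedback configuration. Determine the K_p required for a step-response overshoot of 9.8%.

K_p = 5.4

From %OS = 100·exp(−πζ/√(1−ζ²)) = 9.8%, ζ = −ln(0.098)/√(π²+ln²(0.098)) = 0.5945.
Characteristic equation s² + 4.1s + 2.2K_p = 0 gives ζ = 4.1/(2√(2.2K_p)).
Setting ζ = 0.5945: √(2.2K_p) = 4.1/(2·0.5945) = 3.448, so K_p = 11.89/2.2 = 5.4.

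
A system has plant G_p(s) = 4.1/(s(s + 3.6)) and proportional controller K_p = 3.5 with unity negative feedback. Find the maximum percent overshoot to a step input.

18.3%

Closed-loop characteristic equation: s² + 3.6s + 14.35 = 0, so ω_n = 3.788 rad/s and ζ = 3.6/(2·3.788) = 0.4752.
%OS = 100·exp(−πζ/√(1−ζ²)) = 100·exp(−π·0.4752/√0.7742) = 18.3%.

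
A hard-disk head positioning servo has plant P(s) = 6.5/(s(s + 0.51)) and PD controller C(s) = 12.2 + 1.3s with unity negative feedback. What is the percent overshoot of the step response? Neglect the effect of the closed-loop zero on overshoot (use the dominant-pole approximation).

16.1%

Forward path: (12.2 + 1.3s)·6.5/(s(s+0.51)). The closed-loop characteristic equation is s² + (0.51 + 6.5·1.3)s + 6.5·12.2 = 0.
That is s² + 8.96s + 79.3 = 0, so ω_n = 8.905 rad/s and ζ = 8.96/(2·8.905) = 0.5031.
%OS = 100·exp(−πζ/√(1−ζ²)) = 16.1%.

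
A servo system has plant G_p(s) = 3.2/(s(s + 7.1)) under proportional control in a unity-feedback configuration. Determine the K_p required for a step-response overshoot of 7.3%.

K_p = 9.61

From %OS = 100·exp(−πζ/√(1−ζ²)) = 7.3%, ζ = −ln(0.073)/√(π²+ln²(0.073)) = 0.6401.
Characteristic equation s² + 7.1s + 3.2K_p = 0 gives ζ = 7.1/(2√(3.2K_p)).
Setting ζ = 0.6401: √(3.2K_p) = 7.1/(2·0.6401) = 5.546, so K_p = 30.76/3.2 = 9.61.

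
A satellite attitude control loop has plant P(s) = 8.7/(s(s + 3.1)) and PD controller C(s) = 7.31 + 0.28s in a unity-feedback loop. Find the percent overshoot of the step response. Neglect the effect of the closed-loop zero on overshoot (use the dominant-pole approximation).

Forward path: (7.31 + 0.28s)·8.7/(s(s+3.1)). The closed-loop characteristic equation is s² + (3.1 + 8.7·0.28)s + 8.7·7.31 = 0.
That is s² + 5.536s + 63.6 = 0, so ω_n = 7.975 rad/s and ζ = 5.536/(2·7.975) = 0.3471.
%OS = 100·exp(−πζ/√(1−ζ²)) = 31.3%.

31.3%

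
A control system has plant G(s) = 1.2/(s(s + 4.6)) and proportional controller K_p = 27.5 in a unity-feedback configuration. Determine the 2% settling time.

T_s ≈ 1.74 s

Closed-loop characteristic equation: s² + 4.6s + 33 = 0, so ω_n = 5.745 rad/s and ζ = 4.6/(2·5.745) = 0.4004.
2% settling time T_s ≈ 4/(ζω_n) = 4/2.3 = 1.74 s.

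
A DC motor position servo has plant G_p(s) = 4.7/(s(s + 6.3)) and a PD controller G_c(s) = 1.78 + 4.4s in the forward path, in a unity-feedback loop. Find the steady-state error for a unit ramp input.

The loop has one pole at the origin (type 1). Velocity error constant K_v = lim_{s→0} s·G_c(s)G_p(s) = 1.78·4.7/6.3 = 1.328.
Steady-state error to a unit ramp: e_ss = 1/K_v = 0.753.

0.753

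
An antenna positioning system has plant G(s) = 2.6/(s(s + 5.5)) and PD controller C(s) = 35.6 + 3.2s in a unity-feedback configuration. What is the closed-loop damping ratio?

ζ = 0.718

Forward path: (35.6 + 3.2s)·2.6/(s(s+5.5)). The closed-loop characteristic equation is s² + (5.5 + 2.6·3.2)s + 2.6·35.6 = 0.
That is s² + 13.82s + 92.56 = 0, so ω_n = 9.621 rad/s and ζ = 13.82/(2·9.621) = 0.7182.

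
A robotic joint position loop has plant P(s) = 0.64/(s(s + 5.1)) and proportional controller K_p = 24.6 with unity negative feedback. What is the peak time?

T_p = 1.03 s

The closed-loop denominator s² + 5.1s + 15.74 gives ω_n = √15.74 = 3.968 and ζ = 5.1/(2ω_n) = 0.6427.
Damped frequency ω_d = ω_n√(1−ζ²) = 3.04 rad/s, so peak time T_p = π/ω_d = 1.03 s.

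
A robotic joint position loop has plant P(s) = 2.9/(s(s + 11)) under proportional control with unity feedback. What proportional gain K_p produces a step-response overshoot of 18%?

From %OS = 100·exp(−πζ/√(1−ζ²)) = 18%, ζ = −ln(0.18)/√(π²+ln²(0.18)) = 0.4791.
Characteristic equation s² + 11s + 2.9K_p = 0 gives ζ = 11/(2√(2.9K_p)).
Setting ζ = 0.4791: √(2.9K_p) = 11/(2·0.4791) = 11.48, so K_p = 131.8/2.9 = 45.4.

K_p = 45.4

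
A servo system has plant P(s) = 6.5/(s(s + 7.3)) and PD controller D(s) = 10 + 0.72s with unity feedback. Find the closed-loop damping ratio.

Forward path: (10 + 0.72s)·6.5/(s(s+7.3)). The closed-loop characteristic equation is s² + (7.3 + 6.5·0.72)s + 6.5·10 = 0.
That is s² + 11.98s + 65 = 0, so ω_n = 8.062 rad/s and ζ = 11.98/(2·8.062) = 0.743.

ζ = 0.743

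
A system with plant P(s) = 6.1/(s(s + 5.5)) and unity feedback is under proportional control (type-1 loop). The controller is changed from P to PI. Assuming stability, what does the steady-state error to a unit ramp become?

The integrator raises the loop to type 2, so K_v → ∞ and e_ss to a ramp is zero.

0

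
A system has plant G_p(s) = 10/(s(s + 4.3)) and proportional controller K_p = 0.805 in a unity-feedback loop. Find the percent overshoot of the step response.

2.6%

The closed-loop denominator s² + 4.3s + 8.05 gives ω_n = √8.05 = 2.837 and ζ = 4.3/(2ω_n) = 0.7578.
%OS = 100·exp(−πζ/√(1−ζ²)) = 100·exp(−π·0.7578/√0.4258) = 2.6%.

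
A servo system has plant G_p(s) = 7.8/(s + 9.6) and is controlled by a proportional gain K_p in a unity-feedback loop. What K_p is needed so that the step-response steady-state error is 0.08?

The loop is type 0, so e_ss(step) = 1/(1 + K_pos) with K_pos = K_p·G_p(0).
G_p(0) = 0.8125. Require 1/(1 + K_p·0.8125) = 0.08, so 1 + 0.8125·K_p = 12.5.
K_p = (12.5 − 1)/0.8125 = 14.2.

K_p = 14.2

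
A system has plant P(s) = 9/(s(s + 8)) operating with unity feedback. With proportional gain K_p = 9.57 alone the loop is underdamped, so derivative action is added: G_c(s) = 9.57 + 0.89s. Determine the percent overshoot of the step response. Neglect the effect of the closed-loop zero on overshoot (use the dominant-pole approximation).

0.472%

Forward path: (9.57 + 0.89s)·9/(s(s+8)). The closed-loop characteristic equation is s² + (8 + 9·0.89)s + 9·9.57 = 0.
That is s² + 16.01s + 86.13 = 0, so ω_n = 9.281 rad/s and ζ = 16.01/(2·9.281) = 0.8625.
%OS = 100·exp(−πζ/√(1−ζ²)) = 0.472%.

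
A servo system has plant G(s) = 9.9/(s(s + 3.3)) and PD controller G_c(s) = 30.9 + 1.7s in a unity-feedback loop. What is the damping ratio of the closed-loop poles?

ζ = 0.575

Forward path: (30.9 + 1.7s)·9.9/(s(s+3.3)). The closed-loop characteristic equation is s² + (3.3 + 9.9·1.7)s + 9.9·30.9 = 0.
That is s² + 20.13s + 305.9 = 0, so ω_n = 17.49 rad/s and ζ = 20.13/(2·17.49) = 0.5755.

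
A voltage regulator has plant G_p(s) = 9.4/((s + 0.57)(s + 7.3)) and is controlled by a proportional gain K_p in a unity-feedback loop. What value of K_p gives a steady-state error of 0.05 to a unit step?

K_p = 8.41

For a type-0 loop with proportional control, e_ss = 1/(1 + K_p·G_p(0)).
G_p(0) = 2.259. Require 1/(1 + K_p·2.259) = 0.05, so 1 + 2.259·K_p = 20.
K_p = (20 − 1)/2.259 = 8.41.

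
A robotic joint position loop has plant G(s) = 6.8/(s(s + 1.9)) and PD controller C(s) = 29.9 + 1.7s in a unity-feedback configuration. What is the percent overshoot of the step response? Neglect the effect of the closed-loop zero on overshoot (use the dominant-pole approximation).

Forward path: (29.9 + 1.7s)·6.8/(s(s+1.9)). The closed-loop characteristic equation is s² + (1.9 + 6.8·1.7)s + 6.8·29.9 = 0.
That is s² + 13.46s + 203.3 = 0, so ω_n = 14.26 rad/s and ζ = 13.46/(2·14.26) = 0.472.
%OS = 100·exp(−πζ/√(1−ζ²)) = 18.6%.

18.6%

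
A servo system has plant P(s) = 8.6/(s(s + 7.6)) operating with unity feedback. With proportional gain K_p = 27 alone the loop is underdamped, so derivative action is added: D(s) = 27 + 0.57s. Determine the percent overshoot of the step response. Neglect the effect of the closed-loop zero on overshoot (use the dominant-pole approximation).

24.3%

Forward path: (27 + 0.57s)·8.6/(s(s+7.6)). The closed-loop characteristic equation is s² + (7.6 + 8.6·0.57)s + 8.6·27 = 0.
That is s² + 12.5s + 232.2 = 0, so ω_n = 15.24 rad/s and ζ = 12.5/(2·15.24) = 0.4102.
%OS = 100·exp(−πζ/√(1−ζ²)) = 24.3%.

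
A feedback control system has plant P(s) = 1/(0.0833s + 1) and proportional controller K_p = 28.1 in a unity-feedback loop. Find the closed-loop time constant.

Closed loop: T(s) = K_p·P/(1+K_p·P) = 28.1/(0.0833s + 1 + 28.1), with pole at s = −(1 + 28.1)/0.0833 = −349.3.
Closed-loop time constant τ = 1/349.3 = 0.00286 s.

τ = 0.00286 s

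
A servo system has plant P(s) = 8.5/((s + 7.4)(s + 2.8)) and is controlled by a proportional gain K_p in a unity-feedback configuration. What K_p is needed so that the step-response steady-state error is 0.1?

K_p = 21.9

Steady-state error for a unit step on this type-0 loop is 1/(1 + K_p·P(0)).
P(0) = 0.4102. Require 1/(1 + K_p·0.4102) = 0.1, so 1 + 0.4102·K_p = 10.
K_p = (10 − 1)/0.4102 = 21.9.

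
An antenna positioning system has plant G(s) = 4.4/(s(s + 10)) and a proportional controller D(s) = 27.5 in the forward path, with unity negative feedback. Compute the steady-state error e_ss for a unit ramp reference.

0.0826

The loop has one pole at the origin (type 1). Velocity error constant K_v = lim_{s→0} s·D(s)G(s) = 27.5·4.4/10 = 12.1.
Steady-state error to a unit ramp: e_ss = 1/K_v = 0.0826.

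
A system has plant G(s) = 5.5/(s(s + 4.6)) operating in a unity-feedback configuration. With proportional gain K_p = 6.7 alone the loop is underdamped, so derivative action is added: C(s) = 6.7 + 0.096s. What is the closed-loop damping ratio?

ζ = 0.422

Forward path: (6.7 + 0.096s)·5.5/(s(s+4.6)). The closed-loop characteristic equation is s² + (4.6 + 5.5·0.096)s + 5.5·6.7 = 0.
That is s² + 5.128s + 36.85 = 0, so ω_n = 6.07 rad/s and ζ = 5.128/(2·6.07) = 0.4224.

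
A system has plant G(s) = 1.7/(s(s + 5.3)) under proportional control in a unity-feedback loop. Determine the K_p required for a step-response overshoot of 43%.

From %OS = 100·exp(−πζ/√(1−ζ²)) = 43%, ζ = −ln(0.43)/√(π²+ln²(0.43)) = 0.2594.
Characteristic equation s² + 5.3s + 1.7K_p = 0 gives ζ = 5.3/(2√(1.7K_p)).
Setting ζ = 0.2594: √(1.7K_p) = 5.3/(2·0.2594) = 10.21, so K_p = 104.3/1.7 = 61.4.

K_p = 61.4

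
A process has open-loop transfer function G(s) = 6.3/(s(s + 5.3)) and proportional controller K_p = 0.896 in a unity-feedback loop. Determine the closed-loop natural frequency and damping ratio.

With unity feedback the closed-loop characteristic equation is s² + 5.3s + 0.896·6.3 = s² + 5.3s + 5.645 = 0.
Matching s² + 2ζω_n s + ω_n²: ω_n = √5.645 = 2.376 rad/s and 2ζω_n = 5.3, so ζ = 5.3/(2·2.376) = 1.12.

ω_n = 2.38 rad/s, ζ = 1.12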